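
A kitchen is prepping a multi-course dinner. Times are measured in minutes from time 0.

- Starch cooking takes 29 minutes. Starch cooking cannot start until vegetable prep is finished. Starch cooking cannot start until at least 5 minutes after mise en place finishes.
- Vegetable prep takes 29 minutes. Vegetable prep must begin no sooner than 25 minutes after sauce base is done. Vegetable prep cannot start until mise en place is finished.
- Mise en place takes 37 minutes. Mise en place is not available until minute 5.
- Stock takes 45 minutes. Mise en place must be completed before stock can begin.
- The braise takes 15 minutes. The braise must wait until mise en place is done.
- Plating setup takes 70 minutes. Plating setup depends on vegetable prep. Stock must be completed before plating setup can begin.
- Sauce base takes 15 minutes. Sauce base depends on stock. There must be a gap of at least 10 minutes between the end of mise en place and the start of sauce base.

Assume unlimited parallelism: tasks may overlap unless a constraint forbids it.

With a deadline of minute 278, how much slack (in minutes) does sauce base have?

52

Mise en place waits on its own release at minute 5, so it starts at minute 5 and finishes at 5 + 37 = minute 42.
After mise en place (finishes minute 42), stock can start at minute 42 and finishes at minute 87.
For sauce base: stock (finishes minute 87); mise en place (finishes minute 42, plus 10-minute gap → minute 52). Taking the maximum gives a start of minute 87, and it finishes at 87 + 15 = minute 102.

Working backward from the deadline:
Nothing follows starch cooking; the deadline of minute 278 is its only limit. It must start by 278 − 29 = minute 249.
Plating setup must finish by minute 278; it takes 70 minutes, so it must start by 278 − 70 = minute 208.
Vegetable prep has several dependents: starch cooking (must start by minute 249); plating setup (must start by minute 208). The earliest of those limits is minute 208, so vegetable prep must start by 208 − 29 = minute 179.
Sauce base feeds into vegetable prep (must start by minute 179, minus 25-minute gap → minute 154); so sauce base must finish by minute 154 and therefore start by minute 139.
So sauce base can start as early as minute 87 and as late as minute 139, giving 139 − 87 = 52 minutes of slack.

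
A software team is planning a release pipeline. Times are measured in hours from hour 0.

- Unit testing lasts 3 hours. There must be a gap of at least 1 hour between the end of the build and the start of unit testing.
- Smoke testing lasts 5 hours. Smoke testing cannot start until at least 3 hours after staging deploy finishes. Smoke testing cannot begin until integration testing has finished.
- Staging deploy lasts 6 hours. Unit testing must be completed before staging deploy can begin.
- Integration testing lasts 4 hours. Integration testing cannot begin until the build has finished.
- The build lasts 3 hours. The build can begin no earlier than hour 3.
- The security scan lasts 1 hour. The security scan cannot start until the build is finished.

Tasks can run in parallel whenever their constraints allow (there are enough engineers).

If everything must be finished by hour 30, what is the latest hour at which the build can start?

9

To finish by hour 30, smoke testing (duration 5) must start no later than hour 25.
Since smoke testing (must start by hour 25, minus 3-hour gap → hour 22) depends on it, staging deploy must finish by hour 22. Backing off its 6-hour duration gives a latest start of hour 16.
Unit testing must finish before staging deploy (must start by hour 16). With a 3-hour duration, unit testing must start by 16 − 3 = hour 13.
Integration testing feeds into smoke testing (must start by hour 25); so integration testing must finish by hour 25 and therefore start by hour 21.
The security scan must finish by hour 30; it takes 1 hour, so it must start by 30 − 1 = hour 29.
For the build: unit testing (must start by hour 13, minus 1-hour gap → hour 12); integration testing (must start by hour 21); the security scan (must start by hour 29). The most restrictive is hour 12; with a 3-hour duration, the build must start by hour 9.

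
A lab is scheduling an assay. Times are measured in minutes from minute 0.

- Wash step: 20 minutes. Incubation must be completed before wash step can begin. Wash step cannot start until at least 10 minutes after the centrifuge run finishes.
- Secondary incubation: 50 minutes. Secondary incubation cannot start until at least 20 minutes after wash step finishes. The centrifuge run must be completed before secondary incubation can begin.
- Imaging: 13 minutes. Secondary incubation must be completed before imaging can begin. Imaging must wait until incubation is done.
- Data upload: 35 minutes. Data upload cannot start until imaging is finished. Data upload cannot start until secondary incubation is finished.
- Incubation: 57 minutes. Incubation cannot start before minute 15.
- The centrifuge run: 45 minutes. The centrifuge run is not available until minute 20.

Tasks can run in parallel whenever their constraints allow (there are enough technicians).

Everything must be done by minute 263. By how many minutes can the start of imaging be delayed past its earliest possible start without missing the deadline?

The centrifuge run waits on its own release at minute 20, so it starts at minute 20 and finishes at 20 + 45 = minute 65.
Incubation cannot begin until its own release at minute 15. It runs from minute 15 to 15 + 57 = minute 72.
Wash step cannot start until incubation (finishes minute 72); the centrifuge run (finishes minute 65, plus 10-minute gap → minute 75). The controlling bound is minute 75, so wash step finishes at 75 + 20 = minute 95.
Secondary incubation needs all of wash step (finishes minute 95, plus 20-minute gap → minute 115); the centrifuge run (finishes minute 65). That puts its earliest start at minute 115; it finishes at 115 + 50 = minute 165.
Imaging needs all of secondary incubation (finishes minute 165); incubation (finishes minute 72). That puts its earliest start at minute 165; it finishes at 165 + 13 = minute 178.

Working backward from the deadline:
Data upload must finish by minute 263; it takes 35 minutes, so it must start by 263 − 35 = minute 228.
Imaging feeds into data upload (must start by minute 228); so imaging must finish by minute 228 and therefore start by minute 215.
So imaging can start as early as minute 165 and as late as minute 215, giving 215 − 165 = 50 minutes of slack.

50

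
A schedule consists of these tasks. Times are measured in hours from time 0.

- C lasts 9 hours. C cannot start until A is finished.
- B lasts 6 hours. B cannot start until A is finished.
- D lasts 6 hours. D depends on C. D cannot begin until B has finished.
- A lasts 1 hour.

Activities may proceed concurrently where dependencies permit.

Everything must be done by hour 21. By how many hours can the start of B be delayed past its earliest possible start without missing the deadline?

A can start immediately at hour 0; it finishes at hour 1.
After A (finishes hour 1), B can start at hour 1 and finishes at hour 7.

Working backward from the deadline:
D has no dependents, so it just needs to finish by hour 21. Starting by 21 − 6 = hour 15 achieves that.
B has to be done before D (must start by hour 15). That means finishing by hour 15, i.e. starting by 15 − 6 = hour 9.
So B can start as early as hour 1 and as late as hour 9, giving 9 − 1 = 8 hours of slack.

8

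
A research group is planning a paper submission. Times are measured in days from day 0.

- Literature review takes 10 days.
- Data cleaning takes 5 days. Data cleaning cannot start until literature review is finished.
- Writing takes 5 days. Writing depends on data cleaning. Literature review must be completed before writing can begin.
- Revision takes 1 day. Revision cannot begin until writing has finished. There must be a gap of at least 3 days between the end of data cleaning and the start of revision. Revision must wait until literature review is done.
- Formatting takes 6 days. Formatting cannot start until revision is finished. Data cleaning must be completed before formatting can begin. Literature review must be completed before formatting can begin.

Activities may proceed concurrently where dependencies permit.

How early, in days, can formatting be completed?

Nothing blocks literature review, so it runs from day 0 to day 10.
After literature review (finishes day 10), data cleaning can start at day 10 and finishes at day 15.
For writing: data cleaning (finishes day 15); literature review (finishes day 10). Taking the maximum gives a start of day 15, and it finishes at 15 + 5 = day 20.
For revision: writing (finishes day 20); data cleaning (finishes day 15, plus 3-day gap → day 18); literature review (finishes day 10). Taking the maximum gives a start of day 20, and it finishes at 20 + 1 = day 21.
Formatting cannot start until revision (finishes day 21); data cleaning (finishes day 15); literature review (finishes day 10). The controlling bound is day 21, so formatting finishes at 21 + 6 = day 27.

27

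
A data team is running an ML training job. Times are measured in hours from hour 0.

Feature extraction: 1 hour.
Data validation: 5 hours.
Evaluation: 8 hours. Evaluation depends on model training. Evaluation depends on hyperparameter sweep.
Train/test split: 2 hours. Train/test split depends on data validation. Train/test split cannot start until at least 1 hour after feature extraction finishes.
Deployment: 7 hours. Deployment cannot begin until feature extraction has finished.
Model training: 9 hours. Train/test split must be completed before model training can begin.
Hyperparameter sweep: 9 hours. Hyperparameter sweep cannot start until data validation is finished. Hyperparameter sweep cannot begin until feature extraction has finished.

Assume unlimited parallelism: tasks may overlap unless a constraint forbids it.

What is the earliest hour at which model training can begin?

7

Feature extraction has no prerequisites, so it starts at hour 0 and finishes at hour 1.
Data validation can start immediately at hour 0; it finishes at hour 5.
Train/test split needs all of data validation (finishes hour 5); feature extraction (finishes hour 1, plus 1-hour gap → hour 2). That puts its earliest start at hour 5; it finishes at 5 + 2 = hour 7.
Model training waits on train/test split (finishes hour 7), so the earliest it can start is hour 7.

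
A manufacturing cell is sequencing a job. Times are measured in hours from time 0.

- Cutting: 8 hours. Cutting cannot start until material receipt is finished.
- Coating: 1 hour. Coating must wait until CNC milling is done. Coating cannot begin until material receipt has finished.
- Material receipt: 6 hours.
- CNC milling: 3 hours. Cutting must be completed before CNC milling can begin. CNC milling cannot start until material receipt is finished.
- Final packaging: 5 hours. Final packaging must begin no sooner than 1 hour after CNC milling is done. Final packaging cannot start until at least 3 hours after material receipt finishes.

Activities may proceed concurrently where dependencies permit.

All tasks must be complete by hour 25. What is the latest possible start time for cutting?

8

To finish by hour 25, coating (duration 1) must start no later than hour 24.
Final packaging has no dependents, so it just needs to finish by hour 25. Starting by 25 − 5 = hour 20 achieves that.
For CNC milling: coating (must start by hour 24); final packaging (must start by hour 20, minus 1-hour gap → hour 19). The most restrictive is hour 19; with a 3-hour duration, CNC milling must start by hour 16.
Cutting must finish before CNC milling (must start by hour 16). With an 8-hour duration, cutting must start by 16 − 8 = hour 8.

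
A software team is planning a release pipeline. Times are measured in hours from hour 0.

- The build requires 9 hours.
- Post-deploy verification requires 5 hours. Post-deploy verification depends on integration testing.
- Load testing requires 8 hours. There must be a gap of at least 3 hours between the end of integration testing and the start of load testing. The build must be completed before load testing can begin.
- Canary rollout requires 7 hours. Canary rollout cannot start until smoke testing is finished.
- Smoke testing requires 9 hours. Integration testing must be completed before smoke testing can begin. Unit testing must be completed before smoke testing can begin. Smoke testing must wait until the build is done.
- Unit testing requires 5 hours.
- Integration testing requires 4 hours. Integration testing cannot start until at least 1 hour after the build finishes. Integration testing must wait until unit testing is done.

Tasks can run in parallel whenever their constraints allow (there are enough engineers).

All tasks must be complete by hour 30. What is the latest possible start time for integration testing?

10

Nothing follows canary rollout; the deadline of hour 30 is its only limit. It must start by 30 − 7 = hour 23.
Smoke testing feeds into canary rollout (must start by hour 23); so smoke testing must finish by hour 23 and therefore start by hour 14.
Load testing must finish by hour 30; it takes 8 hours, so it must start by 30 − 8 = hour 22.
Post-deploy verification has no dependents, so it just needs to finish by hour 30. Starting by 30 − 5 = hour 25 achieves that.
Integration testing has several dependents: smoke testing (must start by hour 14); load testing (must start by hour 22, minus 3-hour gap → hour 19); post-deploy verification (must start by hour 25). The earliest of those limits is hour 14, so integration testing must start by 14 − 4 = hour 10.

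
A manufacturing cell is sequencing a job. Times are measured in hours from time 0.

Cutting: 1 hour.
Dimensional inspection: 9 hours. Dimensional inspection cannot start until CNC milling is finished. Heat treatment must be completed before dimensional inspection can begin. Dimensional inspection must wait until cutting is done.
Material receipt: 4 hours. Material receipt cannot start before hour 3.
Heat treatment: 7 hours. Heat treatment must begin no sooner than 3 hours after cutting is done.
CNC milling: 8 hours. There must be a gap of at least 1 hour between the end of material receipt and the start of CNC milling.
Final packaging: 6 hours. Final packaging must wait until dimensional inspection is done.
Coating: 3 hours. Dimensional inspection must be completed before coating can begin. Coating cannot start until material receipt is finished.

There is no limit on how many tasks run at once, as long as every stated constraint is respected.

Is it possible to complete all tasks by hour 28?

Cutting can start immediately at hour 0; it finishes at hour 1.
Heat treatment waits on cutting (finishes hour 1, plus 3-hour gap → hour 4), so it starts at hour 4 and finishes at 4 + 7 = hour 11.
Material receipt waits on its own release at hour 3, so it starts at hour 3 and finishes at 3 + 4 = hour 7.
CNC milling cannot begin until material receipt (finishes hour 7, plus 1-hour gap → hour 8). It runs from hour 8 to 8 + 8 = hour 16.
Dimensional inspection cannot start until CNC milling (finishes hour 16); heat treatment (finishes hour 11); cutting (finishes hour 1). The controlling bound is hour 16, so dimensional inspection finishes at 16 + 9 = hour 25.
Final packaging waits on dimensional inspection (finishes hour 25), so it starts at hour 25 and finishes at 25 + 6 = hour 31.
For coating: dimensional inspection (finishes hour 25); material receipt (finishes hour 7). Taking the maximum gives a start of hour 25, and it finishes at 25 + 3 = hour 28.
The earliest everything can be done is hour 31, which is after the deadline of 28, so it is not possible.

No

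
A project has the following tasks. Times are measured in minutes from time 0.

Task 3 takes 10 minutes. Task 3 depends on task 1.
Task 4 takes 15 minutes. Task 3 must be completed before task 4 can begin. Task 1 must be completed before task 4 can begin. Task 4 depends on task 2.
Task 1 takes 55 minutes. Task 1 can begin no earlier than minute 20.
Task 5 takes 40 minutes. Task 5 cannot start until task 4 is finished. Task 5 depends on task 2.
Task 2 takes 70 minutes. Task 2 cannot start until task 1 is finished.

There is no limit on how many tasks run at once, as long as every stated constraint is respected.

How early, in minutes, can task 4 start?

After its own release at minute 20, task 1 can start at minute 20 and finishes at minute 75.
Task 3 cannot begin until task 1 (finishes minute 75). It runs from minute 75 to 75 + 10 = minute 85.
After task 1 (finishes minute 75), task 2 can start at minute 75 and finishes at minute 145.
Task 4 waits on task 3 (finishes minute 85); task 1 (finishes minute 75); task 2 (finishes minute 145). The latest of these is minute 145, which is the earliest task 4 can start.

145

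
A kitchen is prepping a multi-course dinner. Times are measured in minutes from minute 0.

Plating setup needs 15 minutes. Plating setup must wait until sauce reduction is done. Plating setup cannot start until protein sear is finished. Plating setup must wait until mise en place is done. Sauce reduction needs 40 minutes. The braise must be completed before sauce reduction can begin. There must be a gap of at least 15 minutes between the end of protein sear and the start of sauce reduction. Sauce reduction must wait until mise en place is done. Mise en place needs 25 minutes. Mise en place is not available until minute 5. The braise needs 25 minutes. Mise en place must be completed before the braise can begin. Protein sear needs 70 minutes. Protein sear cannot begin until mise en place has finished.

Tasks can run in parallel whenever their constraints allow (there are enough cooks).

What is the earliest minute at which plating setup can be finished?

170

After its own release at minute 5, mise en place can start at minute 5 and finishes at minute 30.
Protein sear cannot begin until mise en place (finishes minute 30). It runs from minute 30 to 30 + 70 = minute 100.
After mise en place (finishes minute 30), the braise can start at minute 30 and finishes at minute 55.
Sauce reduction needs all of the braise (finishes minute 55); protein sear (finishes minute 100, plus 15-minute gap → minute 115); mise en place (finishes minute 30). That puts its earliest start at minute 115; it finishes at 115 + 40 = minute 155.
Plating setup cannot start until sauce reduction (finishes minute 155); protein sear (finishes minute 100); mise en place (finishes minute 30). The controlling bound is minute 155, so plating setup finishes at 155 + 15 = minute 170.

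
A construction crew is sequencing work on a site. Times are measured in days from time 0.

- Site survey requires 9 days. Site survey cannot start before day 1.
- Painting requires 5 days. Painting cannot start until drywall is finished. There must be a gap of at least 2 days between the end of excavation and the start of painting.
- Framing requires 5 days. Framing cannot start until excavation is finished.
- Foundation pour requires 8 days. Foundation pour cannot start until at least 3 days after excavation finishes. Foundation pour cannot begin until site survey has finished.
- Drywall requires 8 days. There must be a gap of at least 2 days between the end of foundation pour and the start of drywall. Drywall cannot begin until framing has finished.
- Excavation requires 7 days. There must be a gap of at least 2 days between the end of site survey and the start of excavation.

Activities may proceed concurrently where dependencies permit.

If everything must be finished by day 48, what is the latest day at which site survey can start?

Painting must finish by day 48; it takes 5 days, so it must start by 48 − 5 = day 43.
Drywall has to be done before painting (must start by day 43). That means finishing by day 43, i.e. starting by 43 − 8 = day 35.
Foundation pour feeds into drywall (must start by day 35, minus 2-day gap → day 33); so foundation pour must finish by day 33 and therefore start by day 25.
Since drywall (must start by day 35) depends on it, framing must finish by day 35. Backing off its 5-day duration gives a latest start of day 30.
Excavation must finish in time for foundation pour (must start by day 25, minus 3-day gap → day 22); framing (must start by day 30); painting (must start by day 43, minus 2-day gap → day 41). The tightest is day 22, so excavation must start by 22 − 7 = day 15.
For site survey: excavation (must start by day 15, minus 2-day gap → day 13); foundation pour (must start by day 25). The most restrictive is day 13; with a 9-day duration, site survey must start by day 4.

4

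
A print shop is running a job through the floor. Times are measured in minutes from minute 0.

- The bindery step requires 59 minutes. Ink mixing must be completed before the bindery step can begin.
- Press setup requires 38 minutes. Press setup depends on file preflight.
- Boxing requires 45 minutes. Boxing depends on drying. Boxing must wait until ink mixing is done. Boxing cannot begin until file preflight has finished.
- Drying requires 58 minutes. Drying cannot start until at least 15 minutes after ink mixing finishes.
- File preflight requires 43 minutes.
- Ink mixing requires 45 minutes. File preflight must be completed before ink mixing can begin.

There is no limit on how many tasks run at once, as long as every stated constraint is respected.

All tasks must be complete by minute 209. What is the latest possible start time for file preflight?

Boxing has no dependents, so it just needs to finish by minute 209. Starting by 209 − 45 = minute 164 achieves that.
Drying feeds into boxing (must start by minute 164); so drying must finish by minute 164 and therefore start by minute 106.
The bindery step must finish by minute 209; it takes 59 minutes, so it must start by 209 − 59 = minute 150.
Ink mixing must finish in time for drying (must start by minute 106, minus 15-minute gap → minute 91); the bindery step (must start by minute 150); boxing (must start by minute 164). The tightest is minute 91, so ink mixing must start by 91 − 45 = minute 46.
Press setup must finish by minute 209; it takes 38 minutes, so it must start by 209 − 38 = minute 171.
File preflight feeds ink mixing (must start by minute 46); press setup (must start by minute 171); boxing (must start by minute 164). Taking the minimum, file preflight must finish by minute 46 and start by 46 − 43 = minute 3.

3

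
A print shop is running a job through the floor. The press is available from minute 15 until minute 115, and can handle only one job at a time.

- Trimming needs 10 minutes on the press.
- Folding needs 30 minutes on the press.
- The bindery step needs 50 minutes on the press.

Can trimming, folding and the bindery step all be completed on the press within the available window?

The press window is 115 − 15 = 100 minutes.
Running back to back, the jobs need 10 + 30 + 50 = 90 minutes on the press.
Since 90 ≤ 100, they fit within the window.

Yes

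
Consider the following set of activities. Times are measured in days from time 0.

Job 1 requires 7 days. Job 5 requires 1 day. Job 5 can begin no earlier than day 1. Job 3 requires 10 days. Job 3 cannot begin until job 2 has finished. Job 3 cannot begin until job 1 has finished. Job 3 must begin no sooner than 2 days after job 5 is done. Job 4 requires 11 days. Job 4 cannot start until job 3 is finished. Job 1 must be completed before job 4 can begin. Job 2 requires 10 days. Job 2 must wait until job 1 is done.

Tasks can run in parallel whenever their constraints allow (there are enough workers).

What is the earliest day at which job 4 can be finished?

Job 5 cannot begin until its own release at day 1. It runs from day 1 to 1 + 1 = day 2.
Nothing blocks job 1, so it runs from day 0 to day 7.
Job 2 waits on job 1 (finishes day 7), so it starts at day 7 and finishes at 7 + 10 = day 17.
Job 3 needs all of job 2 (finishes day 17); job 1 (finishes day 7); job 5 (finishes day 2, plus 2-day gap → day 4). That puts its earliest start at day 17; it finishes at 17 + 10 = day 27.
Job 4 cannot start until job 3 (finishes day 27); job 1 (finishes day 7). The controlling bound is day 27, so job 4 finishes at 27 + 11 = day 38.

38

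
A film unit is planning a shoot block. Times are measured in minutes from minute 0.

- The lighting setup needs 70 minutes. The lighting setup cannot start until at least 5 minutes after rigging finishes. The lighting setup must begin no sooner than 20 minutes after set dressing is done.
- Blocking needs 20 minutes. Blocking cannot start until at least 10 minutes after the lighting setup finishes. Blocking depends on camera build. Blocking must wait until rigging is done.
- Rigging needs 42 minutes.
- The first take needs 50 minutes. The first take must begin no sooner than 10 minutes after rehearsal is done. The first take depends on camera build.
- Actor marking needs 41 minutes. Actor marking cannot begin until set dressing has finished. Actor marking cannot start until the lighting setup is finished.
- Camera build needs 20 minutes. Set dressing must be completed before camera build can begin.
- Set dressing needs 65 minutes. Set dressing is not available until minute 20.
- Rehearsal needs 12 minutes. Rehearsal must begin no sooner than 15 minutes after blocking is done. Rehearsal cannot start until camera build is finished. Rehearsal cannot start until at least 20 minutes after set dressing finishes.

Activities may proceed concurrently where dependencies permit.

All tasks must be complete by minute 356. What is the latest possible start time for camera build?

229

The first take must finish by minute 356; it takes 50 minutes, so it must start by 356 − 50 = minute 306.
Rehearsal feeds into the first take (must start by minute 306, minus 10-minute gap → minute 296); so rehearsal must finish by minute 296 and therefore start by minute 284.
Blocking has to be done before rehearsal (must start by minute 284, minus 15-minute gap → minute 269). That means finishing by minute 269, i.e. starting by 269 − 20 = minute 249.
Camera build feeds blocking (must start by minute 249); rehearsal (must start by minute 284); the first take (must start by minute 306). Taking the minimum, camera build must finish by minute 249 and start by 249 − 20 = minute 229.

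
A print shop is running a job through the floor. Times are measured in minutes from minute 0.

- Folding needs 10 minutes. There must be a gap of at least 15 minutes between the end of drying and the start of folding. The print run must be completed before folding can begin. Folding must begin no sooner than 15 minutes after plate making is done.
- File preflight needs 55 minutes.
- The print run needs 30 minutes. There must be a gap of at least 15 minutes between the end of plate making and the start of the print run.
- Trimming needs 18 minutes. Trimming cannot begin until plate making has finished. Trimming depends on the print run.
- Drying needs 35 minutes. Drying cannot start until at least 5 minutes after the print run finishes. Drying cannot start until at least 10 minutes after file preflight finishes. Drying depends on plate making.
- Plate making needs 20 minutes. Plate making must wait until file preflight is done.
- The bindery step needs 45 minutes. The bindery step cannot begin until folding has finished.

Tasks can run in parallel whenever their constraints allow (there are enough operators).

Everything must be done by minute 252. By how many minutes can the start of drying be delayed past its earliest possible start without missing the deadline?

File preflight has no prerequisites, so it starts at minute 0 and finishes at minute 55.
Plate making waits on file preflight (finishes minute 55), so it starts at minute 55 and finishes at 55 + 20 = minute 75.
After plate making (finishes minute 75, plus 15-minute gap → minute 90), the print run can start at minute 90 and finishes at minute 120.
For drying: the print run (finishes minute 120, plus 5-minute gap → minute 125); file preflight (finishes minute 55, plus 10-minute gap → minute 65); plate making (finishes minute 75). Taking the maximum gives a start of minute 125, and it finishes at 125 + 35 = minute 160.

Working backward from the deadline:
The bindery step has no dependents, so it just needs to finish by minute 252. Starting by 252 − 45 = minute 207 achieves that.
Folding must finish before the bindery step (must start by minute 207). With a 10-minute duration, folding must start by 207 − 10 = minute 197.
Drying feeds into folding (must start by minute 197, minus 15-minute gap → minute 182); so drying must finish by minute 182 and therefore start by minute 147.
So drying can start as early as minute 125 and as late as minute 147, giving 147 − 125 = 22 minutes of slack.

22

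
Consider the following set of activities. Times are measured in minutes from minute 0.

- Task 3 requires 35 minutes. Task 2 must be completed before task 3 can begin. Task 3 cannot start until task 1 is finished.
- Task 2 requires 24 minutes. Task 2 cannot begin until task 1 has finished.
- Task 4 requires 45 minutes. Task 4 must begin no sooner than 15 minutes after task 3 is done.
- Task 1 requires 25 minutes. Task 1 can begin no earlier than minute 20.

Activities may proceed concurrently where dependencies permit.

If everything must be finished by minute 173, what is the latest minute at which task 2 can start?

Nothing follows task 4; the deadline of minute 173 is its only limit. It must start by 173 − 45 = minute 128.
Task 3 must finish before task 4 (must start by minute 128, minus 15-minute gap → minute 113). With a 35-minute duration, task 3 must start by 113 − 35 = minute 78.
Task 2 feeds into task 3 (must start by minute 78); so task 2 must finish by minute 78 and therefore start by minute 54.

54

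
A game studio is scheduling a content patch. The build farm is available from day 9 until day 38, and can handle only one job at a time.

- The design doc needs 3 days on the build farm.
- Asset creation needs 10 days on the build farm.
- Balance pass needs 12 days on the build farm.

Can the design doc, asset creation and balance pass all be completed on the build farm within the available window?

Yes

The build farm window is 38 − 9 = 29 days.
Running back to back, the jobs need 3 + 10 + 12 = 25 days on the build farm.
Since 25 ≤ 29, they fit within the window.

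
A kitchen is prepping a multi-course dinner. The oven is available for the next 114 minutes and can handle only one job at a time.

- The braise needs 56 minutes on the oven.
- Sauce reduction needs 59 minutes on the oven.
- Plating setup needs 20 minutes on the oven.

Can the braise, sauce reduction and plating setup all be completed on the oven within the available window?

No

Running back to back, the jobs need 56 + 59 + 20 = 135 minutes on the oven.
Since 135 > 114, they cannot all fit.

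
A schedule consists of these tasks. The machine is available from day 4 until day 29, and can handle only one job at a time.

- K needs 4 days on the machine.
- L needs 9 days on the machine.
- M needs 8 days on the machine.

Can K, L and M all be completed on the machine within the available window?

Yes

The machine window is 29 − 4 = 25 days.
Running back to back, the jobs need 4 + 9 + 8 = 21 days on the machine.
Since 21 ≤ 25, they fit within the window.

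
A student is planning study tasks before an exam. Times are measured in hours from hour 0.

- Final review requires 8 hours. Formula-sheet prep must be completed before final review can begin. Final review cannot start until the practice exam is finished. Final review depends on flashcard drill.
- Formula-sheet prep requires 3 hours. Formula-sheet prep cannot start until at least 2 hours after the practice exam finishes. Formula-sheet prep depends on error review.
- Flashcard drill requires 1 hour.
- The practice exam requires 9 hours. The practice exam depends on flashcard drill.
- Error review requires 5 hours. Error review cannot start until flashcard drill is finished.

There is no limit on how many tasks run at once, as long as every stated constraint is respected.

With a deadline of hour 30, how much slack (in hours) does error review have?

Flashcard drill has no prerequisites, so it starts at hour 0 and finishes at hour 1.
After flashcard drill (finishes hour 1), error review can start at hour 1 and finishes at hour 6.

Working backward from the deadline:
Final review has no dependents, so it just needs to finish by hour 30. Starting by 30 − 8 = hour 22 achieves that.
Formula-sheet prep feeds into final review (must start by hour 22); so formula-sheet prep must finish by hour 22 and therefore start by hour 19.
Error review must finish before formula-sheet prep (must start by hour 19). With a 5-hour duration, error review must start by 19 − 5 = hour 14.
So error review can start as early as hour 1 and as late as hour 14, giving 14 − 1 = 13 hours of slack.

13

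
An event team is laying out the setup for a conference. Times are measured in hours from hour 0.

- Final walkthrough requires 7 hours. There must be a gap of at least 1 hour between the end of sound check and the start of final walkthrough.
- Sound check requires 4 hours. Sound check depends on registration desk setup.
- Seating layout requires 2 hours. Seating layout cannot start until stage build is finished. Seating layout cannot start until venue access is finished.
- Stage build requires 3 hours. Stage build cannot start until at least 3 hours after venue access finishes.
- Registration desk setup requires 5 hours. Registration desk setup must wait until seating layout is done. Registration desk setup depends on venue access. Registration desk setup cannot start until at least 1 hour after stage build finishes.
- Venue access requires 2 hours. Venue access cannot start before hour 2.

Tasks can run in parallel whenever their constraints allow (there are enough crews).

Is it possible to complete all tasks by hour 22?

No

Venue access waits on its own release at hour 2, so it starts at hour 2 and finishes at 2 + 2 = hour 4.
Stage build waits on venue access (finishes hour 4, plus 3-hour gap → hour 7), so it starts at hour 7 and finishes at 7 + 3 = hour 10.
Seating layout has to wait for stage build (finishes hour 10); venue access (finishes hour 4). The latest of these is hour 10, so seating layout runs hour 10 to 10 + 2 = hour 12.
Registration desk setup cannot start until seating layout (finishes hour 12); venue access (finishes hour 4); stage build (finishes hour 10, plus 1-hour gap → hour 11). The controlling bound is hour 12, so registration desk setup finishes at 12 + 5 = hour 17.
Sound check cannot begin until registration desk setup (finishes hour 17). It runs from hour 17 to 17 + 4 = hour 21.
Final walkthrough waits on sound check (finishes hour 21, plus 1-hour gap → hour 22), so it starts at hour 22 and finishes at 22 + 7 = hour 29.
The earliest everything can be done is hour 29, which is after the deadline of 22, so it is not possible.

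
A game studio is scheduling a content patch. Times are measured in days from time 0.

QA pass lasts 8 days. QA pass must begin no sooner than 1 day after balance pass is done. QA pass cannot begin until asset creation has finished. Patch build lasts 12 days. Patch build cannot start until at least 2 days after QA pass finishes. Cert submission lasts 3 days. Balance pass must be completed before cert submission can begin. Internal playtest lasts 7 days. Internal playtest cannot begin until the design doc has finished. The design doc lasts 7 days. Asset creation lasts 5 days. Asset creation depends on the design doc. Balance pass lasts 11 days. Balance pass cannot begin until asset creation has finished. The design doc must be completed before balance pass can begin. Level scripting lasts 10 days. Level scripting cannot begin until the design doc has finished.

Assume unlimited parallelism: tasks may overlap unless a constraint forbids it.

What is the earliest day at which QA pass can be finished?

Nothing blocks the design doc, so it runs from day 0 to day 7.
Asset creation cannot begin until the design doc (finishes day 7). It runs from day 7 to 7 + 5 = day 12.
Balance pass has to wait for asset creation (finishes day 12); the design doc (finishes day 7). The latest of these is day 12, so balance pass runs day 12 to 12 + 11 = day 23.
QA pass cannot start until balance pass (finishes day 23, plus 1-day gap → day 24); asset creation (finishes day 12). The controlling bound is day 24, so QA pass finishes at 24 + 8 = day 32.

32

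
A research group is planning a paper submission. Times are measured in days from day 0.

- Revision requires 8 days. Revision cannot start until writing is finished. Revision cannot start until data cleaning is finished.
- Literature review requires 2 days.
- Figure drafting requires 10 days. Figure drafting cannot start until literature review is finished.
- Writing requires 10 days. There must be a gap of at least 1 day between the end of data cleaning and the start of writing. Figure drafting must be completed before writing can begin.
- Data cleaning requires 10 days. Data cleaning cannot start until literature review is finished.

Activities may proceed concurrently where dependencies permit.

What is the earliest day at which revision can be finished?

31

Literature review can start immediately at day 0; it finishes at day 2.
After literature review (finishes day 2), figure drafting can start at day 2 and finishes at day 12.
After literature review (finishes day 2), data cleaning can start at day 2 and finishes at day 12.
For writing: data cleaning (finishes day 12, plus 1-day gap → day 13); figure drafting (finishes day 12). Taking the maximum gives a start of day 13, and it finishes at 13 + 10 = day 23.
Revision needs all of writing (finishes day 23); data cleaning (finishes day 12). That puts its earliest start at day 23; it finishes at 23 + 8 = day 31.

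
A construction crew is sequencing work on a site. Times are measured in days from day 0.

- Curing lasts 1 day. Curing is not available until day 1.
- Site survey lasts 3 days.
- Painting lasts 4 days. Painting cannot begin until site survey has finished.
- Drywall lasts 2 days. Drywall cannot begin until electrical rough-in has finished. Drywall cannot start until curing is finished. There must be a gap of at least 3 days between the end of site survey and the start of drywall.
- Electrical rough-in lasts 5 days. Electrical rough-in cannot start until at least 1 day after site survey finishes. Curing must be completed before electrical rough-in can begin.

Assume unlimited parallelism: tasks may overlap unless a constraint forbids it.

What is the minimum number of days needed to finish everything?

11

After its own release at day 1, curing can start at day 1 and finishes at day 2.
Site survey can start immediately at day 0; it finishes at day 3.
Painting cannot begin until site survey (finishes day 3). It runs from day 3 to 3 + 4 = day 7.
Electrical rough-in cannot start until site survey (finishes day 3, plus 1-day gap → day 4); curing (finishes day 2). The controlling bound is day 4, so electrical rough-in finishes at 4 + 5 = day 9.
For drywall: electrical rough-in (finishes day 9); curing (finishes day 2); site survey (finishes day 3, plus 3-day gap → day 6). Taking the maximum gives a start of day 9, and it finishes at 9 + 2 = day 11.
All tasks are finished once the last one completes. Finish times: Site survey at 3, Curing at 2, Electrical rough-in at 9, Drywall at 11, Painting at 7. The latest is day 11.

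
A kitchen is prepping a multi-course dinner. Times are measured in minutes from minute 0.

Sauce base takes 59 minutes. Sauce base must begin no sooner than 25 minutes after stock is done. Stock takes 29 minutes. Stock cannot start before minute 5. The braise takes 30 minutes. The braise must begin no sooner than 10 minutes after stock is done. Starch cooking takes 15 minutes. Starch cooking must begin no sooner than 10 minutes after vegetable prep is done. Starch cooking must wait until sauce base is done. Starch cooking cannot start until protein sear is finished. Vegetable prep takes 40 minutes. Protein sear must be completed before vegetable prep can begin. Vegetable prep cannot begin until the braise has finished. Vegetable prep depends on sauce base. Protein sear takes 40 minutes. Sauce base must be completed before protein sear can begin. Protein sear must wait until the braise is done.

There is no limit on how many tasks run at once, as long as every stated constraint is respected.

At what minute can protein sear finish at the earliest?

158

Stock waits on its own release at minute 5, so it starts at minute 5 and finishes at 5 + 29 = minute 34.
The braise waits on stock (finishes minute 34, plus 10-minute gap → minute 44), so it starts at minute 44 and finishes at 44 + 30 = minute 74.
Sauce base cannot begin until stock (finishes minute 34, plus 25-minute gap → minute 59). It runs from minute 59 to 59 + 59 = minute 118.
Protein sear cannot start until sauce base (finishes minute 118); the braise (finishes minute 74). The controlling bound is minute 118, so protein sear finishes at 118 + 40 = minute 158.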